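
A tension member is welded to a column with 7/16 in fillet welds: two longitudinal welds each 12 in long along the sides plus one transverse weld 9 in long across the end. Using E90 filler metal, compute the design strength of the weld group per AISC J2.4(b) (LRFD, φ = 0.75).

E90XX → F_EXX = 90 ksi.
t_e = 0.707 × 0.4375 = 0.3093 in.
R_nwl = 0.6 × 90 × 0.3093 × 24 = 400.9 kips (longitudinal, 2 welds).
R_nwt = 0.6 × 90 × 0.3093 × 9 = 150.3 kips (transverse, base value).
(i) R_nwl + R_nwt = 551.2 kips; (ii) 0.85 R_nwl + 1.5 R_nwt = 566.2 kips.
R_n = max = 566.2 kips [governs: (ii)]; φR_n = 424.7 kips.

φR_n ≈ 425 kips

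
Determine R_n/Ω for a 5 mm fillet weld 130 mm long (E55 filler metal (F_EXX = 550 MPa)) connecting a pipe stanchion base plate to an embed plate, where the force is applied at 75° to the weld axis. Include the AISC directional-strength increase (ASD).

R_n/Ω ≈ 112 kN

t_e = 0.707 × 5 = 3.535 mm; A_we = 3.535 × 130 = 459.5 mm².
Directional factor: 1.0 + 0.5 sin^1.5(75°) = 1.475.
F_nw = 0.6 × 550 × 1.475 = 486.6 MPa.
R_n/Ω = (486.6 × 459.5) / 2.0 × 10⁻³ = 111.8 kN.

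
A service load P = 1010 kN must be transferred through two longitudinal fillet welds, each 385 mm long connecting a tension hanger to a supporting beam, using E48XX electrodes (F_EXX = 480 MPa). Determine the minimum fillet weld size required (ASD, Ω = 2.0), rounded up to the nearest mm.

w = 13 mm

Total weld length L = 770 mm.
Required throat t_e = P × Ω / (0.6 F_EXX × L) = 1010 × 2.0 / (0.6 × 480 × 770 × 10⁻³) = 9.109 mm.
Required leg w = t_e / 0.707 = 12.88 mm → use 13 mm.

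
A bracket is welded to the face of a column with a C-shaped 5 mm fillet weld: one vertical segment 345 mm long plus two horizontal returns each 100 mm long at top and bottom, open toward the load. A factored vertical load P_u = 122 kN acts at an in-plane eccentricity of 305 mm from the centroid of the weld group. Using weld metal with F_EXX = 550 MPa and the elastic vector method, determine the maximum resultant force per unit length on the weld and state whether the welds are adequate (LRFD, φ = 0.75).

f_max ≈ 841 N/mm; adequate

Total weld length L_w = 545 mm. Treat welds as unit-width lines.
Centroid: x̄ = 2×100×50 / 545 = 18.35 mm from the vertical weld.
Polar moment about centroid: J = I_x + I_y = [345³/12 + 2×100×172.5²] + [345×18.35² + 2(100³/12 + 100×31.65²)] = 9856000 mm³.
Direct shear f_v = P/L_w = 122×10³ / 545 = 223.9 N/mm (vertical).
Torsion M = P·e = 122×10³ × 305 = 37210000 N·mm.
Critical point at (x, y) = (81.65, 172.5) from centroid. f_tx = M·y/J = 651.2 N/mm; f_ty = M·x/J = 308.3 N/mm.
Resultant f_max = √[f_tx² + (f_v + f_ty)²] = √[651.2² + (223.9 + 308.3)²] = 841 N/mm.
Capacity per unit length: φr_n = 0.75 × 0.6 × 550 × (0.707 × 5) = 874.9 N/mm.
841 ≤ 874.9 → adequate.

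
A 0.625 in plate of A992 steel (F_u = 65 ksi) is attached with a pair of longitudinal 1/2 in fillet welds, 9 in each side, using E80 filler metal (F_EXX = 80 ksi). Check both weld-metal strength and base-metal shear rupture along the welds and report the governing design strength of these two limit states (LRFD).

φR_n ≈ 229 kip (weld metal governs)

t_e = 0.707 × 0.5 = 0.3535 in; L = 18 in.
Weld metal: φR_n = 0.75 × 0.6 × 80 × 0.3535 × 18 = 229.1 kip.
Base metal (shear rupture): φR_n = 0.75 × 0.6 × 65 × 0.625 × 18 = 329.1 kip.
Governing: weld metal.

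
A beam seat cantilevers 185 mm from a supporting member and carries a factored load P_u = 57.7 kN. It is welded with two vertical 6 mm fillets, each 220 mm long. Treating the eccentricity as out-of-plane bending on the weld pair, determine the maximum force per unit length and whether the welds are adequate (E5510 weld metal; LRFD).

E55XX → F_EXX = 550 MPa.
L_w = 2 × 220 = 440 mm; section modulus (unit throat) S = 2 × L²/6 = 16130 mm².
Direct shear f_v = P/L_w = 57.7×10³/440 = 131.1 N/mm.
Moment M = P × e = 57.7×10³ × 185 = 10674000 N·mm; bending f_b = M/S = 661.6 N/mm.
f_max = √(f_v² + f_b²) = √(131.1² + 661.6²) = 674.5 N/mm.
φr_n = 0.75 × 0.6 × 550 × (0.707 × 6) = 1050 N/mm → adequate.

f_max ≈ 675 N/mm; adequate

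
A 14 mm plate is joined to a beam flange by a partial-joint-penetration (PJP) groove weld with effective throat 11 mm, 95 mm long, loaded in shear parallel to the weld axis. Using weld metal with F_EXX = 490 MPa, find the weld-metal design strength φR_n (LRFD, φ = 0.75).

φR_n ≈ 230 kN

Effective throat (given) t_e = 11 mm.
A_we = 11 × 95 = 1045 mm².
F_nw = 0.6 F_EXX = 294 MPa.
φR_n = 0.75 × 294 × 1045 × 10⁻³ = 230.4 kN.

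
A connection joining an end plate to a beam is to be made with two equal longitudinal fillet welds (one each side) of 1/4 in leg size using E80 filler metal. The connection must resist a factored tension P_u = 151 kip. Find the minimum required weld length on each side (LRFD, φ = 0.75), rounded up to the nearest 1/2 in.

E80XX → F_EXX = 80 ksi.
Throat t_e = 0.707 × 0.25 = 0.1767 in.
φr_n = 0.75 × 0.6 × 80 × 0.1767 = 6.363 kip/in.
L_req = P_u / φr_n = 151 / 6.363 = 23.73 in total.
Per side: 23.73 / 2 = 11.87 in.
Round up → use L = 12 in on each side.

L = 12 in on each side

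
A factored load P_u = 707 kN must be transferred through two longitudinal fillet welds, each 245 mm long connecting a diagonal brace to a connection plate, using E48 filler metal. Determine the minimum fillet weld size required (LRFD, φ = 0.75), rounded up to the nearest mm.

w = 10 mm

E48XX → F_EXX = 480 MPa.
Total weld length L = 490 mm.
Required throat t_e = P_u / (φ × 0.6 F_EXX × L) = 707 / (0.75 × 0.6 × 480 × 490 × 10⁻³) = 6.68 mm.
Required leg w = t_e / 0.707 = 9.448 mm → use 10 mm.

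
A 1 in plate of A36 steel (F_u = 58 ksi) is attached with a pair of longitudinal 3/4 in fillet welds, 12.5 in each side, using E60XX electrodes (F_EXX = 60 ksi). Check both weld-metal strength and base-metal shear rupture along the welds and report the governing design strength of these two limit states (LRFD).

t_e = 0.707 × 0.75 = 0.5302 in; L = 25 in.
Weld metal: φR_n = 0.75 × 0.6 × 60 × 0.5302 × 25 = 357.9 kip.
Base metal (shear rupture): φR_n = 0.75 × 0.6 × 58 × 1 × 25 = 652.5 kip.
Governing: weld metal.

φR_n ≈ 358 kip (weld metal governs)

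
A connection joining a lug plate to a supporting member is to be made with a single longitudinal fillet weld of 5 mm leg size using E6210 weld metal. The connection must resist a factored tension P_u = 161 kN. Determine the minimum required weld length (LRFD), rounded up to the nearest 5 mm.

L = 165 mm

E62XX → F_EXX = 620 MPa.
Throat t_e = 0.707 × 5 = 3.535 mm.
φr_n = 0.75 × 0.6 × 620 × 3.535 × 10⁻³ = 0.9863 kN/mm.
L_req = P_u / φr_n = 161 / 0.9863 = 163.2 mm total.
Round up → use L = 165 mm.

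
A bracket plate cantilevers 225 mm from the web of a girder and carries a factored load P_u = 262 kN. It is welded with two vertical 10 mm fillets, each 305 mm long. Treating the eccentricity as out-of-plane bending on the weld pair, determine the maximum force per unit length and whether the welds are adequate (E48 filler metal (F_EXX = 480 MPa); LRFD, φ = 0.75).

f_max ≈ 1950 N/mm; NOT adequate

L_w = 2 × 305 = 610 mm; section modulus (unit throat) S = 2 × L²/6 = 31010 mm².
Direct shear f_v = P/L_w = 262×10³/610 = 429.5 N/mm.
Moment M = P × e = 262×10³ × 225 = 58950000 N·mm; bending f_b = M/S = 1901 N/mm.
f_max = √(f_v² + f_b²) = √(429.5² + 1901²) = 1949 N/mm.
φr_n = 0.75 × 0.6 × 480 × (0.707 × 10) = 1527 N/mm → NOT adequate.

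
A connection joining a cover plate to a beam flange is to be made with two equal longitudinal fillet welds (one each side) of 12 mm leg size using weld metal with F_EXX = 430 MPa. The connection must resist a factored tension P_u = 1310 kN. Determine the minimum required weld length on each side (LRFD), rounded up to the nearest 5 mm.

L = 400 mm on each side

Throat t_e = 0.707 × 12 = 8.484 mm.
φr_n = 0.75 × 0.6 × 430 × 8.484 × 10⁻³ = 1.642 kN/mm.
L_req = P_u / φr_n = 1310 / 1.642 = 798 mm total.
Per side: 798 / 2 = 399 mm.
Round up → use L = 400 mm on each side.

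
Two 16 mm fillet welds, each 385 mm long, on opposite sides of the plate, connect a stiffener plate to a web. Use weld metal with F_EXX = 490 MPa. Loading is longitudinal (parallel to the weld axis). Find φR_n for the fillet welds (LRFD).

φR_n ≈ 1920 kN

Effective throat t_e = 0.707 × 16 = 11.31 mm.
Total length L = 770 mm; A_we = 11.31 × 770 = 8710 mm².
F_nw = 0.6 F_EXX = 0.6 × 490 = 294 MPa.
φR_n = 0.75 × 294 × 8710 × 10⁻³ = 1921 kN.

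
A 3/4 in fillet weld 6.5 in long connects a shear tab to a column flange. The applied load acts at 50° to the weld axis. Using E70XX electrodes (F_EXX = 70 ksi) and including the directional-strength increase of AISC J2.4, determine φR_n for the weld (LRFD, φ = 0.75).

φR_n ≈ 145 kip

t_e = 0.707 × 0.75 = 0.5302 in; A_we = 0.5302 × 6.5 = 3.447 in².
Directional factor: 1.0 + 0.5 sin^1.5(50°) = 1.335.
F_nw = 0.6 × 70 × 1.335 = 56.08 ksi.
φR_n = 0.75 × 56.08 × 3.447 = 145 kip.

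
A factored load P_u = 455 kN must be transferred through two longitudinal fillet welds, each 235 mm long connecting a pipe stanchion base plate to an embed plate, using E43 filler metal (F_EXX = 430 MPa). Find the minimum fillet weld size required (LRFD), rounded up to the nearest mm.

Total weld length L = 470 mm.
Required throat t_e = P_u / (φ × 0.6 F_EXX × L) = 455 / (0.75 × 0.6 × 430 × 470 × 10⁻³) = 5.003 mm.
Required leg w = t_e / 0.707 = 7.076 mm → use 8 mm.

w = 8 mm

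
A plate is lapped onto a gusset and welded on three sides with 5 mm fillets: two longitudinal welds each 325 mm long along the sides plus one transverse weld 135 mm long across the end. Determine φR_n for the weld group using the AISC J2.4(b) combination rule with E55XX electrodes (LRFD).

E55XX → F_EXX = 550 MPa.
t_e = 0.707 × 5 = 3.535 mm.
R_nwl = 0.6 × 550 × 3.535 × 650 × 10⁻³ = 758.3 kN (longitudinal, 2 welds).
R_nwt = 0.6 × 550 × 3.535 × 135 × 10⁻³ = 157.5 kN (transverse, base value).
(i) R_nwl + R_nwt = 915.7 kN; (ii) 0.85 R_nwl + 1.5 R_nwt = 880.7 kN.
R_n = max = 915.7 kN [governs: (i)]; φR_n = 686.8 kN.

φR_n ≈ 687 kN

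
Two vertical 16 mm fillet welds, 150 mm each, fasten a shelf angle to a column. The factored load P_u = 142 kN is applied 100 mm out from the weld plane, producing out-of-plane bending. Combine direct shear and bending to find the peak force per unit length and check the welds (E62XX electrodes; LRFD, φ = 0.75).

f_max ≈ 1950 N/mm; adequate

E62XX → F_EXX = 620 MPa.
L_w = 2 × 150 = 300 mm; section modulus (unit throat) S = 2 × L²/6 = 7500 mm².
Direct shear f_v = P/L_w = 142×10³/300 = 473.3 N/mm.
Moment M = P × e = 142×10³ × 100 = 14200000 N·mm; bending f_b = M/S = 1893 N/mm.
f_max = √(f_v² + f_b²) = √(473.3² + 1893²) = 1952 N/mm.
φr_n = 0.75 × 0.6 × 620 × (0.707 × 16) = 3156 N/mm → adequate.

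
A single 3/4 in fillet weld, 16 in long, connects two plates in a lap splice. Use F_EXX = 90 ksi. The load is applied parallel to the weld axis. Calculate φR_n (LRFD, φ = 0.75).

φR_n ≈ 344 kips

Effective throat t_e = 0.707 × 0.75 = 0.5302 in.
Total length L = 16 in; A_we = 0.5302 × 16 = 8.484 in².
F_nw = 0.6 F_EXX = 0.6 × 90 = 54 ksi.
φR_n = 0.75 × 54 × 8.484 = 343.6 kips.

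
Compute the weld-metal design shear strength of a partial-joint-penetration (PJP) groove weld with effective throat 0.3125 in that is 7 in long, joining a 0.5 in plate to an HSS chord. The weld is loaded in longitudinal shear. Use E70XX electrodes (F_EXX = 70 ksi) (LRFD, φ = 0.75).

φR_n ≈ 68.9 kip

Effective throat (given) t_e = 0.3125 in.
A_we = 0.3125 × 7 = 2.188 in².
F_nw = 0.6 F_EXX = 42 ksi.
φR_n = 0.75 × 42 × 2.188 = 68.91 kip.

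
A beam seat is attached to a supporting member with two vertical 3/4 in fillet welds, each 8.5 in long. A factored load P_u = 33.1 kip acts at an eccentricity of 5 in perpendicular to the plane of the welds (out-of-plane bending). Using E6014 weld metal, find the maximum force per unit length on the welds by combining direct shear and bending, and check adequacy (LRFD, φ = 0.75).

E60XX → F_EXX = 60 ksi.
L_w = 2 × 8.5 = 17 in; section modulus (unit throat) S = 2 × L²/6 = 24.08 in².
Direct shear f_v = P/L_w = 33.1/17 = 1.947 kip/in.
Moment M = P × e = 33.1 × 5 = 165.5 kip·in; bending f_b = M/S = 6.872 kip/in.
f_max = √(f_v² + f_b²) = √(1.947² + 6.872²) = 7.142 kip/in.
φr_n = 0.75 × 0.6 × 60 × (0.707 × 0.75) = 14.32 kip/in → adequate.

f_max ≈ 7.14 kip/in; adequate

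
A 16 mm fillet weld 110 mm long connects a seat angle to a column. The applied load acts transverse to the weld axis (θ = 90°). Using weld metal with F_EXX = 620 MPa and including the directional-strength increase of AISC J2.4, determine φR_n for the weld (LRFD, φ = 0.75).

φR_n ≈ 521 kN

t_e = 0.707 × 16 = 11.31 mm; A_we = 11.31 × 110 = 1244 mm².
Directional factor: 1.0 + 0.5 sin^1.5(90°) = 1.5.
F_nw = 0.6 × 620 × 1.5 = 558 MPa.
φR_n = 0.75 × 558 × 1244 × 10⁻³ = 520.7 kN.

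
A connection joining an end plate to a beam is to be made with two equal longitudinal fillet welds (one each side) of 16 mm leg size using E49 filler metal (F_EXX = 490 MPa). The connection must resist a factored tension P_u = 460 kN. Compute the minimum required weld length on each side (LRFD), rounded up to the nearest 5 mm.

L = 95 mm on each side

Throat t_e = 0.707 × 16 = 11.31 mm.
φr_n = 0.75 × 0.6 × 490 × 11.31 × 10⁻³ = 2.494 kN/mm.
L_req = P_u / φr_n = 460 / 2.494 = 184.4 mm total.
Per side: 184.4 / 2 = 92.21 mm.
Round up → use L = 95 mm on each side.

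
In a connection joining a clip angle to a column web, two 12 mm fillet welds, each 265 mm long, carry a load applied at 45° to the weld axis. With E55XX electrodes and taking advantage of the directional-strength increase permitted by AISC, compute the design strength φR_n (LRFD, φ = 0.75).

E55XX → F_EXX = 550 MPa.
t_e = 0.707 × 12 = 8.484 mm; A_we = 8.484 × 530 = 4497 mm².
Directional factor: 1.0 + 0.5 sin^1.5(45°) = 1.297.
F_nw = 0.6 × 550 × 1.297 = 428.1 MPa.
φR_n = 0.75 × 428.1 × 4497 × 10⁻³ = 1444 kN.

φR_n ≈ 1440 kN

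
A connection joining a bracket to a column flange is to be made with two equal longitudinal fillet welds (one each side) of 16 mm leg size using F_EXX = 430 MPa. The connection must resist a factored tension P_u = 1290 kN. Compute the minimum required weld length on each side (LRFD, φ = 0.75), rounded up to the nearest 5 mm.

L = 295 mm on each side

Throat t_e = 0.707 × 16 = 11.31 mm.
φr_n = 0.75 × 0.6 × 430 × 11.31 × 10⁻³ = 2.189 kN/mm.
L_req = P_u / φr_n = 1290 / 2.189 = 589.3 mm total.
Per side: 589.3 / 2 = 294.7 mm.
Round up → use L = 295 mm on each side.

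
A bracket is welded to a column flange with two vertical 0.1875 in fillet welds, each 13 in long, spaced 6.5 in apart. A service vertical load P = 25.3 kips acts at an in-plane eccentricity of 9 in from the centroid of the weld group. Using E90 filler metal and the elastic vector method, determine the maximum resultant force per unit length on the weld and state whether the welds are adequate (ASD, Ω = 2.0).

f_max ≈ 3.14 kip/in; adequate

E90XX → F_EXX = 90 ksi.
Total weld length L_w = 26 in. Treat welds as unit-width lines.
Polar moment about centroid: J = 2[d³/12 + d(b/2)²] = 2[13³/12 + 13×3.25²] = 640.8 in³.
Direct shear f_v = P/L_w = 25.3 / 26 = 0.9731 kip/in (vertical).
Torsion M = P·e = 25.3 × 9 = 227.7 kip·in.
Critical point at (x, y) = (3.25, 6.5) from centroid. f_tx = M·y/J = 2.31 kip/in; f_ty = M·x/J = 1.155 kip/in.
Resultant f_max = √[f_tx² + (f_v + f_ty)²] = √[2.31² + (0.9731 + 1.155)²] = 3.141 kip/in.
Capacity per unit length: r_n/Ω = (1/2.0) × 0.6 × 90 × (0.707 × 0.1875) = 3.579 kip/in.
3.141 ≤ 3.579 → adequate.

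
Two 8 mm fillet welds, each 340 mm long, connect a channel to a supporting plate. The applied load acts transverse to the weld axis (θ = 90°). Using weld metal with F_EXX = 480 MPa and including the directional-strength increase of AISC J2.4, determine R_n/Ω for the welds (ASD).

t_e = 0.707 × 8 = 5.656 mm; A_we = 5.656 × 680 = 3846 mm².
Directional factor: 1.0 + 0.5 sin^1.5(90°) = 1.5.
F_nw = 0.6 × 480 × 1.5 = 432 MPa.
R_n/Ω = (432 × 3846) / 2.0 × 10⁻³ = 830.8 kN.

R_n/Ω ≈ 831 kN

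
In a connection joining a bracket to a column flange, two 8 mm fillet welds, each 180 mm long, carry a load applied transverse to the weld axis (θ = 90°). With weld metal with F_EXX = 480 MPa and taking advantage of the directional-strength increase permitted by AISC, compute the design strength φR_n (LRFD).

t_e = 0.707 × 8 = 5.656 mm; A_we = 5.656 × 360 = 2036 mm².
Directional factor: 1.0 + 0.5 sin^1.5(90°) = 1.5.
F_nw = 0.6 × 480 × 1.5 = 432 MPa.
φR_n = 0.75 × 432 × 2036 × 10⁻³ = 659.7 kN.

φR_n ≈ 660 kN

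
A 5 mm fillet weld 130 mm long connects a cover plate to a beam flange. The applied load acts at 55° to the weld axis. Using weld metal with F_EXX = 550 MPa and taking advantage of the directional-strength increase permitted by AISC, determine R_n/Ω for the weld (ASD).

t_e = 0.707 × 5 = 3.535 mm; A_we = 3.535 × 130 = 459.5 mm².
Directional factor: 1.0 + 0.5 sin^1.5(55°) = 1.371.
F_nw = 0.6 × 550 × 1.371 = 452.3 MPa.
R_n/Ω = (452.3 × 459.5) / 2.0 × 10⁻³ = 103.9 kN.

R_n/Ω ≈ 104 kN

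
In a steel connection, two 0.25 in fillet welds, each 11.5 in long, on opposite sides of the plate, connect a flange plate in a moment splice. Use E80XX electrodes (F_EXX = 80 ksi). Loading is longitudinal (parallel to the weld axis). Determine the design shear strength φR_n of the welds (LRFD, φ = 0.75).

Effective throat t_e = 0.707 × 0.25 = 0.1767 in.
Total length L = 23 in; A_we = 0.1767 × 23 = 4.065 in².
F_nw = 0.6 F_EXX = 0.6 × 80 = 48 ksi.
φR_n = 0.75 × 48 × 4.065 = 146.3 kips.

φR_n ≈ 146 kips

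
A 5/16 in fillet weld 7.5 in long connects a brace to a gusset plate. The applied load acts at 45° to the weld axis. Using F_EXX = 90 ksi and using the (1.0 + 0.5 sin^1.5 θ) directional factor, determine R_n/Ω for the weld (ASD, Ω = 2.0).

R_n/Ω ≈ 58 kip

t_e = 0.707 × 0.3125 = 0.2209 in; A_we = 0.2209 × 7.5 = 1.657 in².
Directional factor: 1.0 + 0.5 sin^1.5(45°) = 1.297.
F_nw = 0.6 × 90 × 1.297 = 70.05 ksi.
R_n/Ω = (70.05 × 1.657) / 2.0 = 58.04 kip.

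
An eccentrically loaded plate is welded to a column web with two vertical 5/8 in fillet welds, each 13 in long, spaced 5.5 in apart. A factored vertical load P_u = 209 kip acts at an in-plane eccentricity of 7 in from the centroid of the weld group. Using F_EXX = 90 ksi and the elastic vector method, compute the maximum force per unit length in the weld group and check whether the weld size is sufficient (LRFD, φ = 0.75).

Total weld length L_w = 26 in. Treat welds as unit-width lines.
Polar moment about centroid: J = 2[d³/12 + d(b/2)²] = 2[13³/12 + 13×2.75²] = 562.8 in³.
Direct shear f_v = P/L_w = 209 / 26 = 8.038 kip/in (vertical).
Torsion M = P·e = 209 × 7 = 1463 kip·in.
Critical point at (x, y) = (2.75, 6.5) from centroid. f_tx = M·y/J = 16.9 kip/in; f_ty = M·x/J = 7.149 kip/in.
Resultant f_max = √[f_tx² + (f_v + f_ty)²] = √[16.9² + (8.038 + 7.149)²] = 22.72 kip/in.
Capacity per unit length: φr_n = 0.75 × 0.6 × 90 × (0.707 × 0.625) = 17.9 kip/in.
22.72 > 17.9 → NOT adequate.

f_max ≈ 22.7 kip/in; NOT adequate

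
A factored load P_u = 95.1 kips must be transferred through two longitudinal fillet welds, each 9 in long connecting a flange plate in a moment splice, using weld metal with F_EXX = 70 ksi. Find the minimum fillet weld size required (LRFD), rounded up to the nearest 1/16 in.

w = 1/4 in

Total weld length L = 18 in.
Required throat t_e = P_u / (φ × 0.6 F_EXX × L) = 95.1 / (0.75 × 0.6 × 70 × 18) = 0.1677 in.
Required leg w = t_e / 0.707 = 0.2372 in → use 1/4 in.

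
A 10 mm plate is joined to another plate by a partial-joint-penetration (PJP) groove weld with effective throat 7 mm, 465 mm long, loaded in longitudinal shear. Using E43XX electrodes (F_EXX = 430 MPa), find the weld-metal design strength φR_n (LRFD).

φR_n ≈ 630 kN

Effective throat (given) t_e = 7 mm.
A_we = 7 × 465 = 3255 mm².
F_nw = 0.6 F_EXX = 258 MPa.
φR_n = 0.75 × 258 × 3255 × 10⁻³ = 629.8 kN.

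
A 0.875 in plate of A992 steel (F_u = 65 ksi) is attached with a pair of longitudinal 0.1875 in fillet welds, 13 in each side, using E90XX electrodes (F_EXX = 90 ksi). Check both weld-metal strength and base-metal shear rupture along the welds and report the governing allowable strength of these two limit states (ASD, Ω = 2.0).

t_e = 0.707 × 0.1875 = 0.1326 in; L = 26 in.
Weld metal: R_n/Ω = (1/2.0) × 0.6 × 90 × 0.1326 × 26 = 93.06 kip.
Base metal (shear rupture): R_n/Ω = (1/2.0) × 0.6 × 65 × 0.875 × 26 = 443.6 kip.
Governing: weld metal.

R_n/Ω ≈ 93.1 kip (weld metal governs)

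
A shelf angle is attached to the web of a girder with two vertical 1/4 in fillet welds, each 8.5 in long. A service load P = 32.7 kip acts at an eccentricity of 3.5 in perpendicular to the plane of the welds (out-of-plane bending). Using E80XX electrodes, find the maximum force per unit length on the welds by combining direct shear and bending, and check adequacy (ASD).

E80XX → F_EXX = 80 ksi.
L_w = 2 × 8.5 = 17 in; section modulus (unit throat) S = 2 × L²/6 = 24.08 in².
Direct shear f_v = P/L_w = 32.7/17 = 1.924 kip/in.
Moment M = P × e = 32.7 × 3.5 = 114.45 kip·in; bending f_b = M/S = 4.752 kip/in.
f_max = √(f_v² + f_b²) = √(1.924² + 4.752²) = 5.127 kip/in.
r_n/Ω = (1/2.0) × 0.6 × 80 × (0.707 × 0.25) = 4.242 kip/in → NOT adequate.

f_max ≈ 5.13 kip/in; NOT adequate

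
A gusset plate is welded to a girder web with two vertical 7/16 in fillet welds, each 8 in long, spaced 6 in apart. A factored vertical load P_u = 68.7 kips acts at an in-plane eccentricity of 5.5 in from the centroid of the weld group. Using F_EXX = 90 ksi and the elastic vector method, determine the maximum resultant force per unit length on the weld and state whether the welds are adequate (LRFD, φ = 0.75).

f_max ≈ 11.3 kip/in; adequate

Total weld length L_w = 16 in. Treat welds as unit-width lines.
Polar moment about centroid: J = 2[d³/12 + d(b/2)²] = 2[8³/12 + 8×3²] = 229.3 in³.
Direct shear f_v = P/L_w = 68.7 / 16 = 4.294 kip/in (vertical).
Torsion M = P·e = 68.7 × 5.5 = 377.85 kip·in.
Critical point at (x, y) = (3, 4) from centroid. f_tx = M·y/J = 6.59 kip/in; f_ty = M·x/J = 4.943 kip/in.
Resultant f_max = √[f_tx² + (f_v + f_ty)²] = √[6.59² + (4.294 + 4.943)²] = 11.35 kip/in.
Capacity per unit length: φr_n = 0.75 × 0.6 × 90 × (0.707 × 0.4375) = 12.53 kip/in.
11.35 ≤ 12.53 → adequate.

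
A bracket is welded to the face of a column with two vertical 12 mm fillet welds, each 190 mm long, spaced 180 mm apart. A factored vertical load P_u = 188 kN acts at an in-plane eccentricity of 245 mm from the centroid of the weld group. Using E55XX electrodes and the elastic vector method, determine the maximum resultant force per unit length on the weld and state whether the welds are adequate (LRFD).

E55XX → F_EXX = 550 MPa.
Total weld length L_w = 380 mm. Treat welds as unit-width lines.
Polar moment about centroid: J = 2[d³/12 + d(b/2)²] = 2[190³/12 + 190×90²] = 4221000 mm³.
Direct shear f_v = P/L_w = 188×10³ / 380 = 494.7 N/mm (vertical).
Torsion M = P·e = 188×10³ × 245 = 46060000 N·mm.
Critical point at (x, y) = (90, 95) from centroid. f_tx = M·y/J = 1037 N/mm; f_ty = M·x/J = 982.1 N/mm.
Resultant f_max = √[f_tx² + (f_v + f_ty)²] = √[1037² + (494.7 + 982.1)²] = 1804 N/mm.
Capacity per unit length: φr_n = 0.75 × 0.6 × 550 × (0.707 × 12) = 2100 N/mm.
1804 ≤ 2100 → adequate.

f_max ≈ 1800 N/mm; adequate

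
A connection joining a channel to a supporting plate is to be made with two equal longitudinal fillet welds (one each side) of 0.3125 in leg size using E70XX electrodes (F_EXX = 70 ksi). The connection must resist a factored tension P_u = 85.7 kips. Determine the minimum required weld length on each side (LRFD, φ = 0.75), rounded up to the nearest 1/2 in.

Throat t_e = 0.707 × 0.3125 = 0.2209 in.
φr_n = 0.75 × 0.6 × 70 × 0.2209 = 6.96 kips/in.
L_req = P_u / φr_n = 85.7 / 6.96 = 12.31 in total.
Per side: 12.31 / 2 = 6.157 in.
Round up → use L = 6.5 in on each side.

L = 6.5 in on each side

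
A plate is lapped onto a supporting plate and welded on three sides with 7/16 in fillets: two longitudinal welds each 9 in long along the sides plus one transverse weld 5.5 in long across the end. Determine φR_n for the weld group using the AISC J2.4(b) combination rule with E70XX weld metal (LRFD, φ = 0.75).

φR_n ≈ 229 kips

E70XX → F_EXX = 70 ksi.
t_e = 0.707 × 0.4375 = 0.3093 in.
R_nwl = 0.6 × 70 × 0.3093 × 18 = 233.8 kips (longitudinal, 2 welds).
R_nwt = 0.6 × 70 × 0.3093 × 5.5 = 71.45 kips (transverse, base value).
(i) R_nwl + R_nwt = 305.3 kips; (ii) 0.85 R_nwl + 1.5 R_nwt = 305.9 kips.
R_n = max = 305.9 kips [governs: (ii)]; φR_n = 229.5 kips.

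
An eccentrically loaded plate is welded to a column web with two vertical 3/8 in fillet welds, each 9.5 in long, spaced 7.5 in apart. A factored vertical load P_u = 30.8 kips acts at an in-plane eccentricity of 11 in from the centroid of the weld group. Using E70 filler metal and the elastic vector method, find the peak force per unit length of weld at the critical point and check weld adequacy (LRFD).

E70XX → F_EXX = 70 ksi.
Total weld length L_w = 19 in. Treat welds as unit-width lines.
Polar moment about centroid: J = 2[d³/12 + d(b/2)²] = 2[9.5³/12 + 9.5×3.75²] = 410.1 in³.
Direct shear f_v = P/L_w = 30.8 / 19 = 1.621 kip/in (vertical).
Torsion M = P·e = 30.8 × 11 = 338.8 kip·in.
Critical point at (x, y) = (3.75, 4.75) from centroid. f_tx = M·y/J = 3.924 kip/in; f_ty = M·x/J = 3.098 kip/in.
Resultant f_max = √[f_tx² + (f_v + f_ty)²] = √[3.924² + (1.621 + 3.098)²] = 6.138 kip/in.
Capacity per unit length: φr_n = 0.75 × 0.6 × 70 × (0.707 × 0.375) = 8.351 kip/in.
6.138 ≤ 8.351 → adequate.

f_max ≈ 6.14 kip/in; adequate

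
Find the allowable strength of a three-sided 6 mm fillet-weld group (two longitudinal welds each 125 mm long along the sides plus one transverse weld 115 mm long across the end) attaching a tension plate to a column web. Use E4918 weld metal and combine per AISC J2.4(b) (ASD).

R_n/Ω ≈ 240 kN

E49XX → F_EXX = 490 MPa.
t_e = 0.707 × 6 = 4.242 mm.
R_nwl = 0.6 × 490 × 4.242 × 250 × 10⁻³ = 311.8 kN (longitudinal, 2 welds).
R_nwt = 0.6 × 490 × 4.242 × 115 × 10⁻³ = 143.4 kN (transverse, base value).
(i) R_nwl + R_nwt = 455.2 kN; (ii) 0.85 R_nwl + 1.5 R_nwt = 480.2 kN.
R_n = max = 480.2 kN [governs: (ii)]; R_n/Ω = 240.1 kN.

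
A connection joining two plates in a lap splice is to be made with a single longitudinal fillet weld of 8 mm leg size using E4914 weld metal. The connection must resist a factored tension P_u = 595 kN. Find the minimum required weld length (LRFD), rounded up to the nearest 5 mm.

E49XX → F_EXX = 490 MPa.
Throat t_e = 0.707 × 8 = 5.656 mm.
φr_n = 0.75 × 0.6 × 490 × 5.656 × 10⁻³ = 1.247 kN/mm.
L_req = P_u / φr_n = 595 / 1.247 = 477.1 mm total.
Round up → use L = 480 mm.

L = 480 mm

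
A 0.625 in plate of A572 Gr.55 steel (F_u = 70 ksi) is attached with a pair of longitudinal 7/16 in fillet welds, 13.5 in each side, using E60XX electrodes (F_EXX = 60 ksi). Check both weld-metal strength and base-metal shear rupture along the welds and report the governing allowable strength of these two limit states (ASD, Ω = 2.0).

R_n/Ω ≈ 150 kips (weld metal governs)

t_e = 0.707 × 0.4375 = 0.3093 in; L = 27 in.
Weld metal: R_n/Ω = (1/2.0) × 0.6 × 60 × 0.3093 × 27 = 150.3 kips.
Base metal (shear rupture): R_n/Ω = (1/2.0) × 0.6 × 70 × 0.625 × 27 = 354.4 kips.
Governing: weld metal.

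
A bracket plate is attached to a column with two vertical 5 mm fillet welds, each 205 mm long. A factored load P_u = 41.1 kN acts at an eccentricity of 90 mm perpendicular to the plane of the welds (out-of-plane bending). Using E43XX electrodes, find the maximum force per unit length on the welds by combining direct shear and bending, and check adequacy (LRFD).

E43XX → F_EXX = 430 MPa.
L_w = 2 × 205 = 410 mm; section modulus (unit throat) S = 2 × L²/6 = 14010 mm².
Direct shear f_v = P/L_w = 41.1×10³/410 = 100.2 N/mm.
Moment M = P × e = 41.1×10³ × 90 = 3699000 N·mm; bending f_b = M/S = 264.1 N/mm.
f_max = √(f_v² + f_b²) = √(100.2² + 264.1²) = 282.4 N/mm.
φr_n = 0.75 × 0.6 × 430 × (0.707 × 5) = 684 N/mm → adequate.

f_max ≈ 282 N/mm; adequate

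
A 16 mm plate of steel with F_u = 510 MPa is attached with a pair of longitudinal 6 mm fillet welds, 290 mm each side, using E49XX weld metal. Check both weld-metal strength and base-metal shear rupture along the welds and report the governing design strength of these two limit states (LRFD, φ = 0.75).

E49XX → F_EXX = 490 MPa.
t_e = 0.707 × 6 = 4.242 mm; L = 580 mm.
Weld metal: φR_n = 0.75 × 0.6 × 490 × 4.242 × 580 × 10⁻³ = 542.5 kN.
Base metal (shear rupture): φR_n = 0.75 × 0.6 × 510 × 16 × 580 × 10⁻³ = 2130 kN.
Governing: weld metal.

φR_n ≈ 543 kN (weld metal governs)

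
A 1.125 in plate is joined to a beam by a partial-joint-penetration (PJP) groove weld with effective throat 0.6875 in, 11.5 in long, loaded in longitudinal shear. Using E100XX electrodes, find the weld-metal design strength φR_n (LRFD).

φR_n ≈ 356 kips

E100XX → F_EXX = 100 ksi.
Effective throat (given) t_e = 0.6875 in.
A_we = 0.6875 × 11.5 = 7.906 in².
F_nw = 0.6 F_EXX = 60 ksi.
φR_n = 0.75 × 60 × 7.906 = 355.8 kips.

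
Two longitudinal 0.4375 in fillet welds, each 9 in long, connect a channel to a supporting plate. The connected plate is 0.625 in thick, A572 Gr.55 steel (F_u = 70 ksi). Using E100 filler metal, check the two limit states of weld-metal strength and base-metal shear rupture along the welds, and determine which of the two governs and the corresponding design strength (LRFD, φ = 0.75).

φR_n ≈ 251 kips (weld metal governs)

E100XX → F_EXX = 100 ksi.
t_e = 0.707 × 0.4375 = 0.3093 in; L = 18 in.
Weld metal: φR_n = 0.75 × 0.6 × 100 × 0.3093 × 18 = 250.5 kips.
Base metal (shear rupture): φR_n = 0.75 × 0.6 × 70 × 0.625 × 18 = 354.4 kips.
Governing: weld metal.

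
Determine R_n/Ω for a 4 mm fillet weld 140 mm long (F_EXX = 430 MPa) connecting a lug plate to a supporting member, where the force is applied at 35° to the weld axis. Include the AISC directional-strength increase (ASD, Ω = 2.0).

R_n/Ω ≈ 62.2 kN

t_e = 0.707 × 4 = 2.828 mm; A_we = 2.828 × 140 = 395.9 mm².
Directional factor: 1.0 + 0.5 sin^1.5(35°) = 1.217.
F_nw = 0.6 × 430 × 1.217 = 314 MPa.
R_n/Ω = (314 × 395.9) / 2.0 × 10⁻³ = 62.17 kN.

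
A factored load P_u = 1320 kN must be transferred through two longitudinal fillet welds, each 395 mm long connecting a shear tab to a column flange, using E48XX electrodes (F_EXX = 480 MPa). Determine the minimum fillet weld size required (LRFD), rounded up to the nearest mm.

w = 11 mm

Total weld length L = 790 mm.
Required throat t_e = P_u / (φ × 0.6 F_EXX × L) = 1320 / (0.75 × 0.6 × 480 × 790 × 10⁻³) = 7.736 mm.
Required leg w = t_e / 0.707 = 10.94 mm → use 11 mm.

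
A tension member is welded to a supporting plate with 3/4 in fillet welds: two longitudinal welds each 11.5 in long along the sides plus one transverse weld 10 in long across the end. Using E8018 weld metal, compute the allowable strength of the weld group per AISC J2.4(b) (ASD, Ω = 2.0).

R_n/Ω ≈ 440 kip

E80XX → F_EXX = 80 ksi.
t_e = 0.707 × 0.75 = 0.5302 in.
R_nwl = 0.6 × 80 × 0.5302 × 23 = 585.4 kip (longitudinal, 2 welds).
R_nwt = 0.6 × 80 × 0.5302 × 10 = 254.5 kip (transverse, base value).
(i) R_nwl + R_nwt = 839.9 kip; (ii) 0.85 R_nwl + 1.5 R_nwt = 879.4 kip.
R_n = max = 879.4 kip [governs: (ii)]; R_n/Ω = 439.7 kip.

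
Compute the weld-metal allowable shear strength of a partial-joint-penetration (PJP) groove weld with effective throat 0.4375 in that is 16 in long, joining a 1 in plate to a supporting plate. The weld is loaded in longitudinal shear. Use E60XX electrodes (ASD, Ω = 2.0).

E60XX → F_EXX = 60 ksi.
Effective throat (given) t_e = 0.4375 in.
A_we = 0.4375 × 16 = 7 in².
F_nw = 0.6 F_EXX = 36 ksi.
R_n/Ω = (36 × 7) / 2.0 = 126 kip.

R_n/Ω ≈ 126 kip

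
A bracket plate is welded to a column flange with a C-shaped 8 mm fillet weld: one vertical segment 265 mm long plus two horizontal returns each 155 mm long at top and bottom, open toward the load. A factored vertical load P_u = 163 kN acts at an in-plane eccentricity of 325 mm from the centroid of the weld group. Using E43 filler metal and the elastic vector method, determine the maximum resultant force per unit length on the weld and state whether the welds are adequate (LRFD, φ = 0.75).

f_max ≈ 1290 N/mm; NOT adequate

E43XX → F_EXX = 430 MPa.
Total weld length L_w = 575 mm. Treat welds as unit-width lines.
Centroid: x̄ = 2×155×77.5 / 575 = 41.78 mm from the vertical weld.
Polar moment about centroid: J = I_x + I_y = [265³/12 + 2×155×132.5²] + [265×41.78² + 2(155³/12 + 155×35.72²)] = 8472000 mm³.
Direct shear f_v = P/L_w = 163×10³ / 575 = 283.5 N/mm (vertical).
Torsion M = P·e = 163×10³ × 325 = 52975000 N·mm.
Critical point at (x, y) = (113.2, 132.5) from centroid. f_tx = M·y/J = 828.5 N/mm; f_ty = M·x/J = 707.9 N/mm.
Resultant f_max = √[f_tx² + (f_v + f_ty)²] = √[828.5² + (283.5 + 707.9)²] = 1292 N/mm.
Capacity per unit length: φr_n = 0.75 × 0.6 × 430 × (0.707 × 8) = 1094 N/mm.
1292 > 1094 → NOT adequate.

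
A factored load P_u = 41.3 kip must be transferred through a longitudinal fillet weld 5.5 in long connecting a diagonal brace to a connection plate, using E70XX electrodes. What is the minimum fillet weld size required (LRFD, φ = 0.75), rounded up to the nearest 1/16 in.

E70XX → F_EXX = 70 ksi.
Total weld length L = 5.5 in.
Required throat t_e = P_u / (φ × 0.6 F_EXX × L) = 41.3 / (0.75 × 0.6 × 70 × 5.5) = 0.2384 in.
Required leg w = t_e / 0.707 = 0.3372 in → use 3/8 in.

w = 3/8 in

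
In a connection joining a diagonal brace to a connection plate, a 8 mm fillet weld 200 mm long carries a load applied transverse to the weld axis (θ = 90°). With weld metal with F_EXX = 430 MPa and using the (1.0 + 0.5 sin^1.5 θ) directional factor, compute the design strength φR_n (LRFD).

t_e = 0.707 × 8 = 5.656 mm; A_we = 5.656 × 200 = 1131 mm².
Directional factor: 1.0 + 0.5 sin^1.5(90°) = 1.5.
F_nw = 0.6 × 430 × 1.5 = 387 MPa.
φR_n = 0.75 × 387 × 1131 × 10⁻³ = 328.3 kN.

φR_n ≈ 328 kN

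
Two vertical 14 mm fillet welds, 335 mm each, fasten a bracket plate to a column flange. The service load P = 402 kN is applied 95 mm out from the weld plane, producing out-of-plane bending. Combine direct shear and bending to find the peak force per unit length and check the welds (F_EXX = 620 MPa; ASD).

L_w = 2 × 335 = 670 mm; section modulus (unit throat) S = 2 × L²/6 = 37410 mm².
Direct shear f_v = P/L_w = 402×10³/670 = 600 N/mm.
Moment M = P × e = 402×10³ × 95 = 38190000 N·mm; bending f_b = M/S = 1021 N/mm.
f_max = √(f_v² + f_b²) = √(600² + 1021²) = 1184 N/mm.
r_n/Ω = (1/2.0) × 0.6 × 620 × (0.707 × 14) = 1841 N/mm → adequate.

f_max ≈ 1180 N/mm; adequate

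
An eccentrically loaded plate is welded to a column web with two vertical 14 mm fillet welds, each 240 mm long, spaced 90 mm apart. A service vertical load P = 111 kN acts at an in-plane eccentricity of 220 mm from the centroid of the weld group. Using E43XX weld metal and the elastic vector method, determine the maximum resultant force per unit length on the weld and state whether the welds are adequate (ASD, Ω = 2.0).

E43XX → F_EXX = 430 MPa.
Total weld length L_w = 480 mm. Treat welds as unit-width lines.
Polar moment about centroid: J = 2[d³/12 + d(b/2)²] = 2[240³/12 + 240×45²] = 3276000 mm³.
Direct shear f_v = P/L_w = 111×10³ / 480 = 231.2 N/mm (vertical).
Torsion M = P·e = 111×10³ × 220 = 24420000 N·mm.
Critical point at (x, y) = (45, 120) from centroid. f_tx = M·y/J = 894.5 N/mm; f_ty = M·x/J = 335.4 N/mm.
Resultant f_max = √[f_tx² + (f_v + f_ty)²] = √[894.5² + (231.2 + 335.4)²] = 1059 N/mm.
Capacity per unit length: r_n/Ω = (1/2.0) × 0.6 × 430 × (0.707 × 14) = 1277 N/mm.
1059 ≤ 1277 → adequate.

f_max ≈ 1060 N/mm; adequate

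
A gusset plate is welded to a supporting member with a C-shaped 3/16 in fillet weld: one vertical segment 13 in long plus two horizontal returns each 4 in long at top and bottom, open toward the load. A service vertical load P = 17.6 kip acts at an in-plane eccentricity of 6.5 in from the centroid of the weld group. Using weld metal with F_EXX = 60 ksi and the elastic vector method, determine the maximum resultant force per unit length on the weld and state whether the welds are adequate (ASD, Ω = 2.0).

f_max ≈ 2.02 kip/in; adequate

Total weld length L_w = 21 in. Treat welds as unit-width lines.
Centroid: x̄ = 2×4×2 / 21 = 0.7619 in from the vertical weld.
Polar moment about centroid: J = I_x + I_y = [13³/12 + 2×4×6.5²] + [13×0.7619² + 2(4³/12 + 4×1.238²)] = 551.6 in³.
Direct shear f_v = P/L_w = 17.6 / 21 = 0.8381 kip/in (vertical).
Torsion M = P·e = 17.6 × 6.5 = 114.4 kip·in.
Critical point at (x, y) = (3.238, 6.5) from centroid. f_tx = M·y/J = 1.348 kip/in; f_ty = M·x/J = 0.6716 kip/in.
Resultant f_max = √[f_tx² + (f_v + f_ty)²] = √[1.348² + (0.8381 + 0.6716)²] = 2.024 kip/in.
Capacity per unit length: r_n/Ω = (1/2.0) × 0.6 × 60 × (0.707 × 0.1875) = 2.386 kip/in.
2.024 ≤ 2.386 → adequate.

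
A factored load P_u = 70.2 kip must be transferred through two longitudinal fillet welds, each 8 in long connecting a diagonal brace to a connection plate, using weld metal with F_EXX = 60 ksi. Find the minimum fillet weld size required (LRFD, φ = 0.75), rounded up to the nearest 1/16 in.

Total weld length L = 16 in.
Required throat t_e = P_u / (φ × 0.6 F_EXX × L) = 70.2 / (0.75 × 0.6 × 60 × 16) = 0.1625 in.
Required leg w = t_e / 0.707 = 0.2298 in → use 1/4 in.

w = 1/4 in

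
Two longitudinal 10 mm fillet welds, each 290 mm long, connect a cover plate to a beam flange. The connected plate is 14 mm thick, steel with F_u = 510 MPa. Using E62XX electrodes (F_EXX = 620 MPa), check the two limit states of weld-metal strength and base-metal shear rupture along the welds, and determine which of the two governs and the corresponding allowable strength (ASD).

R_n/Ω ≈ 763 kN (weld metal governs)

t_e = 0.707 × 10 = 7.07 mm; L = 580 mm.
Weld metal: R_n/Ω = (1/2.0) × 0.6 × 620 × 7.07 × 580 × 10⁻³ = 762.7 kN.
Base metal (shear rupture): R_n/Ω = (1/2.0) × 0.6 × 510 × 14 × 580 × 10⁻³ = 1242 kN.
Governing: weld metal.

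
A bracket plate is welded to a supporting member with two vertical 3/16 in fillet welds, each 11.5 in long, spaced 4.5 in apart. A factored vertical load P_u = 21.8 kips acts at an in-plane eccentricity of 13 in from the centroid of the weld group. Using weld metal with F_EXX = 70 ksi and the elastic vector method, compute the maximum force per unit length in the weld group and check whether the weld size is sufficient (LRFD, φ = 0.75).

Total weld length L_w = 23 in. Treat welds as unit-width lines.
Polar moment about centroid: J = 2[d³/12 + d(b/2)²] = 2[11.5³/12 + 11.5×2.25²] = 369.9 in³.
Direct shear f_v = P/L_w = 21.8 / 23 = 0.9478 kip/in (vertical).
Torsion M = P·e = 21.8 × 13 = 283.4 kip·in.
Critical point at (x, y) = (2.25, 5.75) from centroid. f_tx = M·y/J = 4.405 kip/in; f_ty = M·x/J = 1.724 kip/in.
Resultant f_max = √[f_tx² + (f_v + f_ty)²] = √[4.405² + (0.9478 + 1.724)²] = 5.152 kip/in.
Capacity per unit length: φr_n = 0.75 × 0.6 × 70 × (0.707 × 0.1875) = 4.176 kip/in.
5.152 > 4.176 → NOT adequate.

f_max ≈ 5.15 kip/in; NOT adequate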